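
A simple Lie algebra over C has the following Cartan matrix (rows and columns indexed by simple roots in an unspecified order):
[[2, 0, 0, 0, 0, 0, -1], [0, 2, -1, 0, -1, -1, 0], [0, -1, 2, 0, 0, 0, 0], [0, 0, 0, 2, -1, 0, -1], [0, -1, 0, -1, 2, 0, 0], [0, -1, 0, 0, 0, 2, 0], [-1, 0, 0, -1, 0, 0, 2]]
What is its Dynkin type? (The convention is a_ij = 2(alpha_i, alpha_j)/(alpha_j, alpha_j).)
type D_7

The matrix has rank 7 with 2's on the diagonal. Reading the off-diagonal entries as Dynkin edges (a single edge where a_ij = a_ji = -1; a double or triple edge where a_ij * a_ji = 2 or 3), the diagram is a chain of 5 nodes with a fork of two nodes at one end (D_7). One simple-root ordering that puts it in standard form is (alpha_1, alpha_7, alpha_4, alpha_5, alpha_2, alpha_6, alpha_3). So the algebra is type D_7, i.e. so(14).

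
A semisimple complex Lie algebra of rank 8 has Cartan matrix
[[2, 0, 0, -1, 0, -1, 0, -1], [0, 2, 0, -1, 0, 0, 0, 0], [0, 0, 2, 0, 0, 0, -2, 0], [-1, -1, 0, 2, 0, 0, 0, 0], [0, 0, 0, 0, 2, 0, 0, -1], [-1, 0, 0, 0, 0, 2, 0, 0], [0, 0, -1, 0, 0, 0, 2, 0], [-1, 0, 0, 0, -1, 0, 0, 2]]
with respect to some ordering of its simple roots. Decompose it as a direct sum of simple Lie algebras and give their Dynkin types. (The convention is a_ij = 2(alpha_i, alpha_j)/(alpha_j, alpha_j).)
B_2 ⊕ E_6

The diagram associated to this matrix has two connected components: the simple roots {alpha_3, alpha_7} form a chain of 2 nodes with a double edge at one end; the terminal node there is the unique short simple root (B_2), and {alpha_1, alpha_2, alpha_4, alpha_5, alpha_6, alpha_8} form a chain of 5 nodes with one extra node attached to the third node from one end (E_6). A semisimple Lie algebra decomposes uniquely as the direct sum of simple ideals, one per connected component of its Dynkin diagram, so g ≅ B_2 ⊕ E_6 (dimension 10 + 78 = 88).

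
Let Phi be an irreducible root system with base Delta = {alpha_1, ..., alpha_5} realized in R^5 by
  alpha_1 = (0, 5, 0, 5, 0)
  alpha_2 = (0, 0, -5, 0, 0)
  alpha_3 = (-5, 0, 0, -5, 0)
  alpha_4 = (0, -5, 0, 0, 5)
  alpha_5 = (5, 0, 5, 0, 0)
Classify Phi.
type B_5

Compute the Cartan integers a_ij = 2(alpha_i, alpha_j)/(alpha_j, alpha_j); the resulting 5x5 Cartan matrix is
[[2, 0, -1, -1, 0], [0, 2, 0, 0, -1], [-1, 0, 2, 0, -1], [-1, 0, 0, 2, 0], [0, -2, -1, 0, 2]].
The roots have two lengths (squared-length ratio 2:1); the short ones are alpha_{2}. The associated Dynkin diagram is a chain of 5 nodes with a double edge at one end; the terminal node there is the unique short simple root (B_5), so the type is B_5 (the algebra so(11)).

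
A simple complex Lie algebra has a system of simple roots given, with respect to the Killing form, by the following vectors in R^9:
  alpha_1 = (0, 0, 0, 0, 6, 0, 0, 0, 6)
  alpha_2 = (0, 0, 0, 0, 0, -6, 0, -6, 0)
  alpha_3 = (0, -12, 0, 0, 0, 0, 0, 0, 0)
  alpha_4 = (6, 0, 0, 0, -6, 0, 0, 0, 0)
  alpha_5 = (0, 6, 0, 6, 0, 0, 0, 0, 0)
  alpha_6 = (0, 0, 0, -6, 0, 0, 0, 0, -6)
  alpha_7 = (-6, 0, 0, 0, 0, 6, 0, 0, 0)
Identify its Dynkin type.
Compute the Cartan integers a_ij = 2(alpha_i, alpha_j)/(alpha_j, alpha_j); the resulting 7x7 Cartan matrix is
[[2, 0, 0, -1, 0, -1, 0], [0, 2, 0, 0, 0, 0, -1], [0, 0, 2, 0, -2, 0, 0], [-1, 0, 0, 2, 0, 0, -1], [0, 0, -1, 0, 2, -1, 0], [-1, 0, 0, 0, -1, 2, 0], [0, -1, 0, -1, 0, 0, 2]].
The roots have two lengths (squared-length ratio 2:1); the short ones are alpha_{1,2,4,5,6,7}. The associated Dynkin diagram is a chain of 7 nodes with a double edge at one end; the terminal node there is the unique long simple root (C_7), so the type is C_7 (the algebra sp(14)).

type C_7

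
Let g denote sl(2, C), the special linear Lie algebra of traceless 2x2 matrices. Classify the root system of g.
This is sl(2), which has dimension 2^2 - 1 = 3 and rank 2 - 1 = 1 (a Cartan subalgebra is the diagonal traceless matrices). In the classification of classical Lie algebras, the special linear algebra sl(n+1) has type A_n; here n = 1, so the Dynkin diagram is a chain of 1 nodes with single edges (A_1). Hence the type is A_1.

A_1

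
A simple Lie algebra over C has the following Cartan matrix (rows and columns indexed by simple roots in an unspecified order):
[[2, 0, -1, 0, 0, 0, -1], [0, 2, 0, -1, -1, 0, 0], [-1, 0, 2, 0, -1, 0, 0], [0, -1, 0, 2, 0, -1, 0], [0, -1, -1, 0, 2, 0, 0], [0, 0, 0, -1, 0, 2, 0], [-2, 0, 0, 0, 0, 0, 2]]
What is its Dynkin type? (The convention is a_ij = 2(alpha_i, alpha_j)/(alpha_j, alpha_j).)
The matrix has rank 7 with 2's on the diagonal. Reading the off-diagonal entries as Dynkin edges (a single edge where a_ij = a_ji = -1; a double or triple edge where a_ij * a_ji = 2 or 3), the diagram is a chain of 7 nodes with a double edge at one end; the terminal node there is the unique long simple root (C_7). One simple-root ordering that puts it in standard form is (alpha_6, alpha_4, alpha_2, alpha_5, alpha_3, alpha_1, alpha_7). So the algebra is type C_7, i.e. sp(14).

C_7 (sp(14))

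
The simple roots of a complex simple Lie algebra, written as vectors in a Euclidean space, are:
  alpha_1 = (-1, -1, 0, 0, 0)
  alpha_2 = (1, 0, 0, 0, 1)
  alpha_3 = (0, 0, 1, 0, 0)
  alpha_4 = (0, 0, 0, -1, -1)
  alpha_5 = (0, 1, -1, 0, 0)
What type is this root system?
B5

Compute the Cartan integers a_ij = 2(alpha_i, alpha_j)/(alpha_j, alpha_j); the resulting 5x5 Cartan matrix is
[[2, -1, 0, 0, -1], [-1, 2, 0, -1, 0], [0, 0, 2, 0, -1], [0, -1, 0, 2, 0], [-1, 0, -2, 0, 2]].
The roots have two lengths (squared-length ratio 2:1); the short ones are alpha_{3}. The associated Dynkin diagram is a chain of 5 nodes with a double edge at one end; the terminal node there is the unique short simple root (B_5), so the type is B_5 (the algebra so(11)).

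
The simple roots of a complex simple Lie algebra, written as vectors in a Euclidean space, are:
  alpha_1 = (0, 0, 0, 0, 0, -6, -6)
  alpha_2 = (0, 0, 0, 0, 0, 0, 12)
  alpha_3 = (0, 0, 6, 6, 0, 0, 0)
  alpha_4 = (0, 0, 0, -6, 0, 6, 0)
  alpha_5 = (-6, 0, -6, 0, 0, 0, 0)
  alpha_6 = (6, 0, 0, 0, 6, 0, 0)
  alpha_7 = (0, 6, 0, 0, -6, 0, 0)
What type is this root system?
Compute the Cartan integers a_ij = 2(alpha_i, alpha_j)/(alpha_j, alpha_j); the resulting 7x7 Cartan matrix is
[[2, -1, 0, -1, 0, 0, 0], [-2, 2, 0, 0, 0, 0, 0], [0, 0, 2, -1, -1, 0, 0], [-1, 0, -1, 2, 0, 0, 0], [0, 0, -1, 0, 2, -1, 0], [0, 0, 0, 0, -1, 2, -1], [0, 0, 0, 0, 0, -1, 2]].
The roots have two lengths (squared-length ratio 2:1); the short ones are alpha_{1,3,4,5,6,7}. The associated Dynkin diagram is a chain of 7 nodes with a double edge at one end; the terminal node there is the unique long simple root (C_7), so the type is C_7 (the algebra sp(14)).

C_7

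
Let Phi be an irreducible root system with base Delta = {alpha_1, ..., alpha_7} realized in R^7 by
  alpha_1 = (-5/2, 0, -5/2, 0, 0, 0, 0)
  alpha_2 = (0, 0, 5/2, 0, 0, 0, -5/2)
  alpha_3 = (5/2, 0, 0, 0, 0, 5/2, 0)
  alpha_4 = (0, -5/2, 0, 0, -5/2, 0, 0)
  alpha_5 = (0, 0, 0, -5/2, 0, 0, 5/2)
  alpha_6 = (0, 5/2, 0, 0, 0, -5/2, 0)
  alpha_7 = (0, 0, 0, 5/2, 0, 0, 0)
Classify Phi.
Compute the Cartan integers a_ij = 2(alpha_i, alpha_j)/(alpha_j, alpha_j); the resulting 7x7 Cartan matrix is
[[2, -1, -1, 0, 0, 0, 0], [-1, 2, 0, 0, -1, 0, 0], [-1, 0, 2, 0, 0, -1, 0], [0, 0, 0, 2, 0, -1, 0], [0, -1, 0, 0, 2, 0, -2], [0, 0, -1, -1, 0, 2, 0], [0, 0, 0, 0, -1, 0, 2]].
The roots have two lengths (squared-length ratio 2:1); the short ones are alpha_{7}. The associated Dynkin diagram is a chain of 7 nodes with a double edge at one end; the terminal node there is the unique short simple root (B_7), so the type is B_7 (the algebra so(15)).

type B_7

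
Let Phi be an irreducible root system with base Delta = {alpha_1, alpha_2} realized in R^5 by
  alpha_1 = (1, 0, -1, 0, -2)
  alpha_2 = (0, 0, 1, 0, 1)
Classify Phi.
G_2

Compute the Cartan integers a_ij = 2(alpha_i, alpha_j)/(alpha_j, alpha_j); the resulting 2x2 Cartan matrix is
[[2, -3], [-1, 2]].
The roots have two lengths (squared-length ratio 3:1); the short ones are alpha_{2}. The associated Dynkin diagram is two nodes joined by a triple edge (G_2), so the type is G_2.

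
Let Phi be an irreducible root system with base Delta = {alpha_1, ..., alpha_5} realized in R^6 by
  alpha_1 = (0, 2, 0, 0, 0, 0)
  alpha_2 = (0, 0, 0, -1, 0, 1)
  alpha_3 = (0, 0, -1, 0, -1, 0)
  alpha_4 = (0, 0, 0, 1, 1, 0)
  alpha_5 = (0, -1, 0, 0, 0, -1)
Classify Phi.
Compute the Cartan integers a_ij = 2(alpha_i, alpha_j)/(alpha_j, alpha_j); the resulting 5x5 Cartan matrix is
[[2, 0, 0, 0, -2], [0, 2, 0, -1, -1], [0, 0, 2, -1, 0], [0, -1, -1, 2, 0], [-1, -1, 0, 0, 2]].
The roots have two lengths (squared-length ratio 2:1); the short ones are alpha_{2,3,4,5}. The associated Dynkin diagram is a chain of 5 nodes with a double edge at one end; the terminal node there is the unique long simple root (C_5), so the type is C_5 (the algebra sp(10)).

C_5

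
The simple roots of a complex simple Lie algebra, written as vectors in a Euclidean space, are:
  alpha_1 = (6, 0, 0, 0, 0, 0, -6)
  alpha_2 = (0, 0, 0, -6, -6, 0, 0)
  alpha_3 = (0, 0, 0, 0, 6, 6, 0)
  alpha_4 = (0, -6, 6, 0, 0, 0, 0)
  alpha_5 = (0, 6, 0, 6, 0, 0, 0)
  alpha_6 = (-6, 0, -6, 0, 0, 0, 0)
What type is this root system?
A_6 (sl(7))

Compute the Cartan integers a_ij = 2(alpha_i, alpha_j)/(alpha_j, alpha_j); the resulting 6x6 Cartan matrix is
[[2, 0, 0, 0, 0, -1], [0, 2, -1, 0, -1, 0], [0, -1, 2, 0, 0, 0], [0, 0, 0, 2, -1, -1], [0, -1, 0, -1, 2, 0], [-1, 0, 0, -1, 0, 2]].
All simple roots have the same length, so the diagram is simply laced. The associated Dynkin diagram is a chain of 6 nodes with single edges (A_6), so the type is A_6 (the algebra sl(7)).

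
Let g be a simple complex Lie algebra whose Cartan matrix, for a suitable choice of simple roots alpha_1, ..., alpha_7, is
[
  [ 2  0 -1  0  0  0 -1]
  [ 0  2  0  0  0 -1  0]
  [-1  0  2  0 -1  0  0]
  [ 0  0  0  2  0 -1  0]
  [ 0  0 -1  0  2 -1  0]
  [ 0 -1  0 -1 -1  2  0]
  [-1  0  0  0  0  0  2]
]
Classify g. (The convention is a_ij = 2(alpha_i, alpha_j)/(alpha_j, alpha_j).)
D_7 (so(14))

The matrix has rank 7 with 2's on the diagonal. Reading the off-diagonal entries as Dynkin edges (a single edge where a_ij = a_ji = -1; a double or triple edge where a_ij * a_ji = 2 or 3), the diagram is a chain of 5 nodes with a fork of two nodes at one end (D_7). One simple-root ordering that puts it in standard form is (alpha_7, alpha_1, alpha_3, alpha_5, alpha_6, alpha_2, alpha_4). So the algebra is type D_7, i.e. so(14).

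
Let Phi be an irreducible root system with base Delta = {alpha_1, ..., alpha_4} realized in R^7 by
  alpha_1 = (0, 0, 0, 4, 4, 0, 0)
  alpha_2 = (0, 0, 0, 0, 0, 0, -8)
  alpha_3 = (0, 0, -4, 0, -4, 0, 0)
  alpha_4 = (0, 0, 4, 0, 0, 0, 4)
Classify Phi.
Compute the Cartan integers a_ij = 2(alpha_i, alpha_j)/(alpha_j, alpha_j); the resulting 4x4 Cartan matrix is
[[2, 0, -1, 0], [0, 2, 0, -2], [-1, 0, 2, -1], [0, -1, -1, 2]].
The roots have two lengths (squared-length ratio 2:1); the short ones are alpha_{1,3,4}. The associated Dynkin diagram is a chain of 4 nodes with a double edge at one end; the terminal node there is the unique long simple root (C_4), so the type is C_4 (the algebra sp(8)).

C_4 (sp(8))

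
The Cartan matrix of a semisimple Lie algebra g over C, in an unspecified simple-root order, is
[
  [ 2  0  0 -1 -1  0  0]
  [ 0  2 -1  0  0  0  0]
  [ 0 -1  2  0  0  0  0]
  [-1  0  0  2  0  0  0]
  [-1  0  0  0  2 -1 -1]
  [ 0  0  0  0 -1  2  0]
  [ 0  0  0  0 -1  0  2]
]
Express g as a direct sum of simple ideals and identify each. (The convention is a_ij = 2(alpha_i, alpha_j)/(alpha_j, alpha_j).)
type A_2 + type D_5

The diagram associated to this matrix has two connected components: the simple roots {alpha_2, alpha_3} form a chain of 2 nodes with single edges (A_2), and {alpha_1, alpha_4, alpha_5, alpha_6, alpha_7} form a chain of 3 nodes with a fork of two nodes at one end (D_5). A semisimple Lie algebra decomposes uniquely as the direct sum of simple ideals, one per connected component of its Dynkin diagram, so g ≅ A_2 ⊕ D_5 (dimension 8 + 45 = 53).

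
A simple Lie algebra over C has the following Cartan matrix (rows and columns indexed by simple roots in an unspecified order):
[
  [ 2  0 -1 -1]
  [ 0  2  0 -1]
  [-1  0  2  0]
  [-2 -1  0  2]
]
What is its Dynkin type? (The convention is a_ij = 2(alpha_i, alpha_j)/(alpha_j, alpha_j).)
The matrix has rank 4 with 2's on the diagonal. Reading the off-diagonal entries as Dynkin edges (a single edge where a_ij = a_ji = -1; a double or triple edge where a_ij * a_ji = 2 or 3), the diagram is a chain of 4 nodes with a double edge between the middle two (F_4). One simple-root ordering that puts it in standard form is (alpha_2, alpha_4, alpha_1, alpha_3). So the algebra is type F_4.

F4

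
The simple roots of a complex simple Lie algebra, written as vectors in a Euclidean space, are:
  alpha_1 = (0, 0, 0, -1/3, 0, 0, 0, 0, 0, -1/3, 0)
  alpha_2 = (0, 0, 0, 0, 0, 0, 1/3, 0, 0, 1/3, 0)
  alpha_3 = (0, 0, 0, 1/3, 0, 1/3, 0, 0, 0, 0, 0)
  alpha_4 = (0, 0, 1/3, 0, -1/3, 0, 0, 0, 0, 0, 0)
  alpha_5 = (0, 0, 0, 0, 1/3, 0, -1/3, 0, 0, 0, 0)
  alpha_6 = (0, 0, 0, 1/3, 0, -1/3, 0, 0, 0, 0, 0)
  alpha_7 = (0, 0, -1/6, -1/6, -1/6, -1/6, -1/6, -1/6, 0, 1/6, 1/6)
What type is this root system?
E_7

Compute the Cartan integers a_ij = 2(alpha_i, alpha_j)/(alpha_j, alpha_j); the resulting 7x7 Cartan matrix is
[[2, -1, -1, 0, 0, -1, 0], [-1, 2, 0, 0, -1, 0, 0], [-1, 0, 2, 0, 0, 0, -1], [0, 0, 0, 2, -1, 0, 0], [0, -1, 0, -1, 2, 0, 0], [-1, 0, 0, 0, 0, 2, 0], [0, 0, -1, 0, 0, 0, 2]].
All simple roots have the same length, so the diagram is simply laced. The associated Dynkin diagram is a chain of 6 nodes with one extra node attached to the third node from one end (E_7), so the type is E_7.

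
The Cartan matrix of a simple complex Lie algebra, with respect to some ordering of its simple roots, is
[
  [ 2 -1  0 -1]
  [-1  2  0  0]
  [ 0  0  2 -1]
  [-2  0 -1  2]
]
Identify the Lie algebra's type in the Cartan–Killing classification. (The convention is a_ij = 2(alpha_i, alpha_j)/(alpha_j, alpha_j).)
F4

The matrix has rank 4 with 2's on the diagonal. Reading the off-diagonal entries as Dynkin edges (a single edge where a_ij = a_ji = -1; a double or triple edge where a_ij * a_ji = 2 or 3), the diagram is a chain of 4 nodes with a double edge between the middle two (F_4). One simple-root ordering that puts it in standard form is (alpha_3, alpha_4, alpha_1, alpha_2). So the algebra is type F_4.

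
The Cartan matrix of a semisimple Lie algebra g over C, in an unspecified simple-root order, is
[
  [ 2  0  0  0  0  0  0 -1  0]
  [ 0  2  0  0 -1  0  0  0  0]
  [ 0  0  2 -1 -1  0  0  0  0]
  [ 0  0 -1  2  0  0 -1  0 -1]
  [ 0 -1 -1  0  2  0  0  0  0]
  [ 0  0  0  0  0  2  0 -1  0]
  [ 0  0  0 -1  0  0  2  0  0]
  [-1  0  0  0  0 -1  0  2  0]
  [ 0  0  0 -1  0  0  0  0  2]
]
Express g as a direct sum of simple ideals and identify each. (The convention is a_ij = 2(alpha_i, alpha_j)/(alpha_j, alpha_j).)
A3 ⊕ D6

The diagram associated to this matrix has two connected components: the simple roots {alpha_1, alpha_6, alpha_8} form a chain of 3 nodes with single edges (A_3), and {alpha_2, alpha_3, alpha_4, alpha_5, alpha_7, alpha_9} form a chain of 4 nodes with a fork of two nodes at one end (D_6). A semisimple Lie algebra decomposes uniquely as the direct sum of simple ideals, one per connected component of its Dynkin diagram, so g ≅ A_3 ⊕ D_6 (dimension 15 + 66 = 81).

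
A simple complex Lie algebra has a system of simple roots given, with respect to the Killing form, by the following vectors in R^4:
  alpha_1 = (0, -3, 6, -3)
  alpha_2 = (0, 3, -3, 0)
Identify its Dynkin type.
Compute the Cartan integers a_ij = 2(alpha_i, alpha_j)/(alpha_j, alpha_j); the resulting 2x2 Cartan matrix is
[[2, -3], [-1, 2]].
The roots have two lengths (squared-length ratio 3:1); the short ones are alpha_{2}. The associated Dynkin diagram is two nodes joined by a triple edge (G_2), so the type is G_2.

G_2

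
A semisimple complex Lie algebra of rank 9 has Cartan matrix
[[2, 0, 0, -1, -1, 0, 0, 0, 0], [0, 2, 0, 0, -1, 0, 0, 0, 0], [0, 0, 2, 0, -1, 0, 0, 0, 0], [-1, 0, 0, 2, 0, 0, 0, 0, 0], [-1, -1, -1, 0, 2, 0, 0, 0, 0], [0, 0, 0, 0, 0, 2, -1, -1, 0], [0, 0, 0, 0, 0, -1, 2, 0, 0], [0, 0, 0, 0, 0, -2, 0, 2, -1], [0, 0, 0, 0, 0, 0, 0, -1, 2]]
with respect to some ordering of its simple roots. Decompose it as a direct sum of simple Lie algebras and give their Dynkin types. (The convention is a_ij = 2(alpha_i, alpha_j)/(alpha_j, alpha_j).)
The diagram associated to this matrix has two connected components: the simple roots {alpha_1, alpha_2, alpha_3, alpha_4, alpha_5} form a chain of 3 nodes with a fork of two nodes at one end (D_5), and {alpha_6, alpha_7, alpha_8, alpha_9} form a chain of 4 nodes with a double edge between the middle two (F_4). A semisimple Lie algebra decomposes uniquely as the direct sum of simple ideals, one per connected component of its Dynkin diagram, so g ≅ D_5 ⊕ F_4 (dimension 45 + 52 = 97).

D5 + F4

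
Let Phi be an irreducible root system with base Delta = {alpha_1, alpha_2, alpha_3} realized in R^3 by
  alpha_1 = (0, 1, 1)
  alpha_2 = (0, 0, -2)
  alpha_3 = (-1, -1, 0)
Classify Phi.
Compute the Cartan integers a_ij = 2(alpha_i, alpha_j)/(alpha_j, alpha_j); the resulting 3x3 Cartan matrix is
[[2, -1, -1], [-2, 2, 0], [-1, 0, 2]].
The roots have two lengths (squared-length ratio 2:1); the short ones are alpha_{1,3}. The associated Dynkin diagram is a chain of 3 nodes with a double edge at one end; the terminal node there is the unique long simple root (C_3), so the type is C_3 (the algebra sp(6)).

C_3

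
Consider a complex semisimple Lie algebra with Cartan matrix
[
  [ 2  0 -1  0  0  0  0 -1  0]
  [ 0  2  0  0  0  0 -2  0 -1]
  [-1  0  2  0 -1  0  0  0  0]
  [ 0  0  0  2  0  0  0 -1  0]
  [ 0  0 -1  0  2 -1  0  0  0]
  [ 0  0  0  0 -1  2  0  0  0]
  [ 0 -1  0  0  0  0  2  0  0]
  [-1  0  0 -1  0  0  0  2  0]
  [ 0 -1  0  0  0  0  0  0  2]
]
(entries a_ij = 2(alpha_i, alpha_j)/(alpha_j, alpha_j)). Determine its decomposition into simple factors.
The diagram associated to this matrix has two connected components: the simple roots {alpha_1, alpha_3, alpha_4, alpha_5, alpha_6, alpha_8} form a chain of 6 nodes with single edges (A_6), and {alpha_2, alpha_7, alpha_9} form a chain of 3 nodes with a double edge at one end; the terminal node there is the unique short simple root (B_3). A semisimple Lie algebra decomposes uniquely as the direct sum of simple ideals, one per connected component of its Dynkin diagram, so g ≅ A_6 ⊕ B_3 (dimension 48 + 21 = 69).

A_6 (sl(7)) + B_3 (so(7))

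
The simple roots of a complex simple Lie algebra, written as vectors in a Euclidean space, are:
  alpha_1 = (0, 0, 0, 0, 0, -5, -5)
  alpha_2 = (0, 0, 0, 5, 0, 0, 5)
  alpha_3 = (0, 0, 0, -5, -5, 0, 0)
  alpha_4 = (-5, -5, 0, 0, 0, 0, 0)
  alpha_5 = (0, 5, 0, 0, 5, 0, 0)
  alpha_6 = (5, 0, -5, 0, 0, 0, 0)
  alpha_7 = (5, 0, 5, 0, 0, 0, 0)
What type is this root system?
Compute the Cartan integers a_ij = 2(alpha_i, alpha_j)/(alpha_j, alpha_j); the resulting 7x7 Cartan matrix is
[[2, -1, 0, 0, 0, 0, 0], [-1, 2, -1, 0, 0, 0, 0], [0, -1, 2, 0, -1, 0, 0], [0, 0, 0, 2, -1, -1, -1], [0, 0, -1, -1, 2, 0, 0], [0, 0, 0, -1, 0, 2, 0], [0, 0, 0, -1, 0, 0, 2]].
All simple roots have the same length, so the diagram is simply laced. The associated Dynkin diagram is a chain of 5 nodes with a fork of two nodes at one end (D_7), so the type is D_7 (the algebra so(14)).

D_7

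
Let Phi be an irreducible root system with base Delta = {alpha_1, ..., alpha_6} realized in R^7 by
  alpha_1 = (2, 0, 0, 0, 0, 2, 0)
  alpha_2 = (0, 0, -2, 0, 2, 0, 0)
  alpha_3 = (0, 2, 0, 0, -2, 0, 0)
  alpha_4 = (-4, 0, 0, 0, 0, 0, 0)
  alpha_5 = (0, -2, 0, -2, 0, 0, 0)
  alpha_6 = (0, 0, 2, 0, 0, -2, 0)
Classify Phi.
C6

Compute the Cartan integers a_ij = 2(alpha_i, alpha_j)/(alpha_j, alpha_j); the resulting 6x6 Cartan matrix is
[[2, 0, 0, -1, 0, -1], [0, 2, -1, 0, 0, -1], [0, -1, 2, 0, -1, 0], [-2, 0, 0, 2, 0, 0], [0, 0, -1, 0, 2, 0], [-1, -1, 0, 0, 0, 2]].
The roots have two lengths (squared-length ratio 2:1); the short ones are alpha_{1,2,3,5,6}. The associated Dynkin diagram is a chain of 6 nodes with a double edge at one end; the terminal node there is the unique long simple root (C_6), so the type is C_6 (the algebra sp(12)).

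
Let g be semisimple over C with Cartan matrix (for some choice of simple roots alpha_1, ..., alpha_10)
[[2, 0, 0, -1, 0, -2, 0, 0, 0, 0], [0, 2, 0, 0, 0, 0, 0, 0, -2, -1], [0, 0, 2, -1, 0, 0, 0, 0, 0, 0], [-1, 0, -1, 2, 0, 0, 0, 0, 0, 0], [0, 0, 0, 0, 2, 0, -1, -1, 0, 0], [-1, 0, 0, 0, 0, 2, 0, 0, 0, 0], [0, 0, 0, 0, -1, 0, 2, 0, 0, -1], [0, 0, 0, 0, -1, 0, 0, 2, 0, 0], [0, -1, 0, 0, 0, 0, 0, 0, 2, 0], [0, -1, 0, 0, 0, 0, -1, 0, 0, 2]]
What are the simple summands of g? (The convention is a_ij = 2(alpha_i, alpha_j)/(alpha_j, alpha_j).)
The diagram associated to this matrix has two connected components: the simple roots {alpha_1, alpha_3, alpha_4, alpha_6} form a chain of 4 nodes with a double edge at one end; the terminal node there is the unique short simple root (B_4), and {alpha_2, alpha_5, alpha_7, alpha_8, alpha_9, alpha_10} form a chain of 6 nodes with a double edge at one end; the terminal node there is the unique short simple root (B_6). A semisimple Lie algebra decomposes uniquely as the direct sum of simple ideals, one per connected component of its Dynkin diagram, so g ≅ B_4 ⊕ B_6 (dimension 36 + 78 = 114).

B_4 (so(9)) ⊕ B_6 (so(13))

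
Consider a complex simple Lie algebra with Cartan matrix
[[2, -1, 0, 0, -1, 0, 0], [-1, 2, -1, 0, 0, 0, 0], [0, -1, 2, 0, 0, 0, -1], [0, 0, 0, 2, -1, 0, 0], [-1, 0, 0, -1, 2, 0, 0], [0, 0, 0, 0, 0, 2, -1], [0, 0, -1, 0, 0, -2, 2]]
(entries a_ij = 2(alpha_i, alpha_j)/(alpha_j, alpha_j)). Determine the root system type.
B7

The matrix has rank 7 with 2's on the diagonal. Reading the off-diagonal entries as Dynkin edges (a single edge where a_ij = a_ji = -1; a double or triple edge where a_ij * a_ji = 2 or 3), the diagram is a chain of 7 nodes with a double edge at one end; the terminal node there is the unique short simple root (B_7). One simple-root ordering that puts it in standard form is (alpha_4, alpha_5, alpha_1, alpha_2, alpha_3, alpha_7, alpha_6). So the algebra is type B_7, i.e. so(15).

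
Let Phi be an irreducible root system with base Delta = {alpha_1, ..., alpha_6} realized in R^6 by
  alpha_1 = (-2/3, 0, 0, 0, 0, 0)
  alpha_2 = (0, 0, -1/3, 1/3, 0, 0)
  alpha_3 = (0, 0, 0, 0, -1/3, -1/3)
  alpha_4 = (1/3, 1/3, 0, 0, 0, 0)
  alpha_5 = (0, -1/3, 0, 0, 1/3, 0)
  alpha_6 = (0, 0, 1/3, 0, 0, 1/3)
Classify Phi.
C6

Compute the Cartan integers a_ij = 2(alpha_i, alpha_j)/(alpha_j, alpha_j); the resulting 6x6 Cartan matrix is
[[2, 0, 0, -2, 0, 0], [0, 2, 0, 0, 0, -1], [0, 0, 2, 0, -1, -1], [-1, 0, 0, 2, -1, 0], [0, 0, -1, -1, 2, 0], [0, -1, -1, 0, 0, 2]].
The roots have two lengths (squared-length ratio 2:1); the short ones are alpha_{2,3,4,5,6}. The associated Dynkin diagram is a chain of 6 nodes with a double edge at one end; the terminal node there is the unique long simple root (C_6), so the type is C_6 (the algebra sp(12)).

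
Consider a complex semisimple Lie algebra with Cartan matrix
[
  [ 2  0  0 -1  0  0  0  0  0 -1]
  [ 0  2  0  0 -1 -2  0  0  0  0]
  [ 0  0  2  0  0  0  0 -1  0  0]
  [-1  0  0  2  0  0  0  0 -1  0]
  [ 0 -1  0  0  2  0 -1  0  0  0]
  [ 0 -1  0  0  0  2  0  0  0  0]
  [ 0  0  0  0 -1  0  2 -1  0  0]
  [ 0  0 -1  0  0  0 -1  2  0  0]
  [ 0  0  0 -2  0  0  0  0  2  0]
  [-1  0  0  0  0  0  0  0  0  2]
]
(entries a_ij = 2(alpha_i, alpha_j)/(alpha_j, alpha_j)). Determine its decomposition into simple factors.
type B_6 + type C_4

The diagram associated to this matrix has two connected components: the simple roots {alpha_2, alpha_3, alpha_5, alpha_6, alpha_7, alpha_8} form a chain of 6 nodes with a double edge at one end; the terminal node there is the unique short simple root (B_6), and {alpha_1, alpha_4, alpha_9, alpha_10} form a chain of 4 nodes with a double edge at one end; the terminal node there is the unique long simple root (C_4). A semisimple Lie algebra decomposes uniquely as the direct sum of simple ideals, one per connected component of its Dynkin diagram, so g ≅ B_6 ⊕ C_4 (dimension 78 + 36 = 114).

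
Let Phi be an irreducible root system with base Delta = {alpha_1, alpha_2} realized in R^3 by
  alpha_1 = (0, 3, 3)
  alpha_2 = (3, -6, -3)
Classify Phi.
Compute the Cartan integers a_ij = 2(alpha_i, alpha_j)/(alpha_j, alpha_j); the resulting 2x2 Cartan matrix is
[[2, -1], [-3, 2]].
The roots have two lengths (squared-length ratio 3:1); the short ones are alpha_{1}. The associated Dynkin diagram is two nodes joined by a triple edge (G_2), so the type is G_2.

G_2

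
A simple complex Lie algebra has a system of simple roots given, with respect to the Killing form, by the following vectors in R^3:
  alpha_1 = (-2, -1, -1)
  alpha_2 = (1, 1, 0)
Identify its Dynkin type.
Compute the Cartan integers a_ij = 2(alpha_i, alpha_j)/(alpha_j, alpha_j); the resulting 2x2 Cartan matrix is
[[2, -3], [-1, 2]].
The roots have two lengths (squared-length ratio 3:1); the short ones are alpha_{2}. The associated Dynkin diagram is two nodes joined by a triple edge (G_2), so the type is G_2.

G_2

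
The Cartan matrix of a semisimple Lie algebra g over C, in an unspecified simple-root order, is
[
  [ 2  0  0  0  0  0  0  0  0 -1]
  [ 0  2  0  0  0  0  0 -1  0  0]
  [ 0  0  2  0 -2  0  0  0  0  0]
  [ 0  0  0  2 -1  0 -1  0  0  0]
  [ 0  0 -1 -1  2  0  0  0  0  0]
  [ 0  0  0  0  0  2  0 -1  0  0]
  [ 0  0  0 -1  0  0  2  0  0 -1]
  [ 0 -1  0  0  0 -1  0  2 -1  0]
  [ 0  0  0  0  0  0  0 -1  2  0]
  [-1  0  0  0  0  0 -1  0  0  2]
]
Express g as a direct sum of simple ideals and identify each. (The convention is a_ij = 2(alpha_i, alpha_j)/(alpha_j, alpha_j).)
The diagram associated to this matrix has two connected components: the simple roots {alpha_1, alpha_3, alpha_4, alpha_5, alpha_7, alpha_10} form a chain of 6 nodes with a double edge at one end; the terminal node there is the unique long simple root (C_6), and {alpha_2, alpha_6, alpha_8, alpha_9} form a chain of 2 nodes with a fork of two nodes at one end (D_4). A semisimple Lie algebra decomposes uniquely as the direct sum of simple ideals, one per connected component of its Dynkin diagram, so g ≅ C_6 ⊕ D_4 (dimension 78 + 28 = 106).

type C_6 + type D_4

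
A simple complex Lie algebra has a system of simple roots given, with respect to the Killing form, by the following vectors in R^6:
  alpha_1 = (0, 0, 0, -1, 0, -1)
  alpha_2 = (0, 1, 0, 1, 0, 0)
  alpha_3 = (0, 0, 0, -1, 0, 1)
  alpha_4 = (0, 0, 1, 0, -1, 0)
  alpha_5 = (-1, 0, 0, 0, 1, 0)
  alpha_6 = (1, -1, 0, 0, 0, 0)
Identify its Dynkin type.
D_6 (so(12))

Compute the Cartan integers a_ij = 2(alpha_i, alpha_j)/(alpha_j, alpha_j); the resulting 6x6 Cartan matrix is
[[2, -1, 0, 0, 0, 0], [-1, 2, -1, 0, 0, -1], [0, -1, 2, 0, 0, 0], [0, 0, 0, 2, -1, 0], [0, 0, 0, -1, 2, -1], [0, -1, 0, 0, -1, 2]].
All simple roots have the same length, so the diagram is simply laced. The associated Dynkin diagram is a chain of 4 nodes with a fork of two nodes at one end (D_6), so the type is D_6 (the algebra so(12)).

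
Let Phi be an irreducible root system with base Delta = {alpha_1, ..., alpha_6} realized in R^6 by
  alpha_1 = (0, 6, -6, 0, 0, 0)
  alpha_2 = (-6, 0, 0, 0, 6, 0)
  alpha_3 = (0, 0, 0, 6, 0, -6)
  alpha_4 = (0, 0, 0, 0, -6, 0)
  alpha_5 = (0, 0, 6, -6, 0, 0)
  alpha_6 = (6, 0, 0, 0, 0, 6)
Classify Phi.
B_6

Compute the Cartan integers a_ij = 2(alpha_i, alpha_j)/(alpha_j, alpha_j); the resulting 6x6 Cartan matrix is
[[2, 0, 0, 0, -1, 0], [0, 2, 0, -2, 0, -1], [0, 0, 2, 0, -1, -1], [0, -1, 0, 2, 0, 0], [-1, 0, -1, 0, 2, 0], [0, -1, -1, 0, 0, 2]].
The roots have two lengths (squared-length ratio 2:1); the short ones are alpha_{4}. The associated Dynkin diagram is a chain of 6 nodes with a double edge at one end; the terminal node there is the unique short simple root (B_6), so the type is B_6 (the algebra so(13)).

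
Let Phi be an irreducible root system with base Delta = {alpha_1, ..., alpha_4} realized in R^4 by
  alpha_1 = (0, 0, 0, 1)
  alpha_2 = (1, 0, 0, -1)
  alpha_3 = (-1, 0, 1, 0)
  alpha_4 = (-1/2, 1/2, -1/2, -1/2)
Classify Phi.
Compute the Cartan integers a_ij = 2(alpha_i, alpha_j)/(alpha_j, alpha_j); the resulting 4x4 Cartan matrix is
[[2, -1, 0, -1], [-2, 2, -1, 0], [0, -1, 2, 0], [-1, 0, 0, 2]].
The roots have two lengths (squared-length ratio 2:1); the short ones are alpha_{1,4}. The associated Dynkin diagram is a chain of 4 nodes with a double edge between the middle two (F_4), so the type is F_4.

F_4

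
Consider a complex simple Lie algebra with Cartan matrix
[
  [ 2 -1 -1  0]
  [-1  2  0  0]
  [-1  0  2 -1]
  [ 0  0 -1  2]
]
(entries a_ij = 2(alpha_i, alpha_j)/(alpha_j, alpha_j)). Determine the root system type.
type A_4

The matrix has rank 4 with 2's on the diagonal. Reading the off-diagonal entries as Dynkin edges (a single edge where a_ij = a_ji = -1; a double or triple edge where a_ij * a_ji = 2 or 3), the diagram is a chain of 4 nodes with single edges (A_4). One simple-root ordering that puts it in standard form is (alpha_4, alpha_3, alpha_1, alpha_2). So the algebra is type A_4, i.e. sl(5).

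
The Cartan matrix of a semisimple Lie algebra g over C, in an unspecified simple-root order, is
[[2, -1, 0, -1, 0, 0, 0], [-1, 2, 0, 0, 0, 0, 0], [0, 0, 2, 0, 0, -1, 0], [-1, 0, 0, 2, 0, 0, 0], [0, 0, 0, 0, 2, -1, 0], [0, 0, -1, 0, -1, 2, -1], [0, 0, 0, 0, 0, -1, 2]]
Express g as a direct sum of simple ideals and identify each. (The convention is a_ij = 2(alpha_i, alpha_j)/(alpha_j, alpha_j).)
A3 ⊕ D4

The diagram associated to this matrix has two connected components: the simple roots {alpha_1, alpha_2, alpha_4} form a chain of 3 nodes with single edges (A_3), and {alpha_3, alpha_5, alpha_6, alpha_7} form a chain of 2 nodes with a fork of two nodes at one end (D_4). A semisimple Lie algebra decomposes uniquely as the direct sum of simple ideals, one per connected component of its Dynkin diagram, so g ≅ A_3 ⊕ D_4 (dimension 15 + 28 = 43).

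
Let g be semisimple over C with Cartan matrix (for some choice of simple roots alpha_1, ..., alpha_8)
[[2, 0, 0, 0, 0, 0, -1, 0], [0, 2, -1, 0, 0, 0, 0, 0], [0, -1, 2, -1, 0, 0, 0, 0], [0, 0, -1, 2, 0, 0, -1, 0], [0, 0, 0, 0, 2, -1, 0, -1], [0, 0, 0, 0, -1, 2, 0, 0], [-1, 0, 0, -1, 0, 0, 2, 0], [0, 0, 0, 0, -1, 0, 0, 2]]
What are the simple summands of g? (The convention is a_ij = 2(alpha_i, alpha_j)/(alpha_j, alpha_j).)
The diagram associated to this matrix has two connected components: the simple roots {alpha_5, alpha_6, alpha_8} form a chain of 3 nodes with single edges (A_3), and {alpha_1, alpha_2, alpha_3, alpha_4, alpha_7} form a chain of 5 nodes with single edges (A_5). A semisimple Lie algebra decomposes uniquely as the direct sum of simple ideals, one per connected component of its Dynkin diagram, so g ≅ A_3 ⊕ A_5 (dimension 15 + 35 = 50).

A_3 + A_5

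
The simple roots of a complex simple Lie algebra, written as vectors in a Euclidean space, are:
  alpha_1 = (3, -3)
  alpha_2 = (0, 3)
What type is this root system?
Compute the Cartan integers a_ij = 2(alpha_i, alpha_j)/(alpha_j, alpha_j); the resulting 2x2 Cartan matrix is
[[2, -2], [-1, 2]].
The roots have two lengths (squared-length ratio 2:1); the short ones are alpha_{2}. The associated Dynkin diagram is a chain of 2 nodes with a double edge at one end; the terminal node there is the unique short simple root (B_2), so the type is B_2 (the algebra so(5)).

B2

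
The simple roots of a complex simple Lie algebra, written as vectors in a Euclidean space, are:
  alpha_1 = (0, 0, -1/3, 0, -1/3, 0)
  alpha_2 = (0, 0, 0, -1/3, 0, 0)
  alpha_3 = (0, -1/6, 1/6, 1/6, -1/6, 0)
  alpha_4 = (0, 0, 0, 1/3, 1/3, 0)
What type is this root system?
F_4

Compute the Cartan integers a_ij = 2(alpha_i, alpha_j)/(alpha_j, alpha_j); the resulting 4x4 Cartan matrix is
[[2, 0, 0, -1], [0, 2, -1, -1], [0, -1, 2, 0], [-1, -2, 0, 2]].
The roots have two lengths (squared-length ratio 2:1); the short ones are alpha_{2,3}. The associated Dynkin diagram is a chain of 4 nodes with a double edge between the middle two (F_4), so the type is F_4.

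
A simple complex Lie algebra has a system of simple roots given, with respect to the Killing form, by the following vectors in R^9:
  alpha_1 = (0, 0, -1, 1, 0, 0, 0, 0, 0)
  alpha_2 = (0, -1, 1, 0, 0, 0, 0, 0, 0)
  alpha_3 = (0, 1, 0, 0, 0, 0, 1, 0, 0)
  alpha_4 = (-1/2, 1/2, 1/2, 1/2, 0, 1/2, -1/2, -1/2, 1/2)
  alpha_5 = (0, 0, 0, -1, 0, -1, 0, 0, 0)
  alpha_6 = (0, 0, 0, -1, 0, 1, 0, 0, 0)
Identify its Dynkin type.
Compute the Cartan integers a_ij = 2(alpha_i, alpha_j)/(alpha_j, alpha_j); the resulting 6x6 Cartan matrix is
[[2, -1, 0, 0, -1, -1], [-1, 2, -1, 0, 0, 0], [0, -1, 2, 0, 0, 0], [0, 0, 0, 2, -1, 0], [-1, 0, 0, -1, 2, 0], [-1, 0, 0, 0, 0, 2]].
All simple roots have the same length, so the diagram is simply laced. The associated Dynkin diagram is a chain of 5 nodes with one extra node attached to the third node from one end (E_6), so the type is E_6.

type E_6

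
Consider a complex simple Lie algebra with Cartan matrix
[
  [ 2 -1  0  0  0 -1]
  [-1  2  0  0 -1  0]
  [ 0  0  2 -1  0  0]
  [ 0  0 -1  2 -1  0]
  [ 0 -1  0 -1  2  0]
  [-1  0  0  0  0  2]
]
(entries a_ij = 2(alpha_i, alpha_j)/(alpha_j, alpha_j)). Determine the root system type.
A_6 (sl(7))

The matrix has rank 6 with 2's on the diagonal. Reading the off-diagonal entries as Dynkin edges (a single edge where a_ij = a_ji = -1; a double or triple edge where a_ij * a_ji = 2 or 3), the diagram is a chain of 6 nodes with single edges (A_6). One simple-root ordering that puts it in standard form is (alpha_3, alpha_4, alpha_5, alpha_2, alpha_1, alpha_6). So the algebra is type A_6, i.e. sl(7).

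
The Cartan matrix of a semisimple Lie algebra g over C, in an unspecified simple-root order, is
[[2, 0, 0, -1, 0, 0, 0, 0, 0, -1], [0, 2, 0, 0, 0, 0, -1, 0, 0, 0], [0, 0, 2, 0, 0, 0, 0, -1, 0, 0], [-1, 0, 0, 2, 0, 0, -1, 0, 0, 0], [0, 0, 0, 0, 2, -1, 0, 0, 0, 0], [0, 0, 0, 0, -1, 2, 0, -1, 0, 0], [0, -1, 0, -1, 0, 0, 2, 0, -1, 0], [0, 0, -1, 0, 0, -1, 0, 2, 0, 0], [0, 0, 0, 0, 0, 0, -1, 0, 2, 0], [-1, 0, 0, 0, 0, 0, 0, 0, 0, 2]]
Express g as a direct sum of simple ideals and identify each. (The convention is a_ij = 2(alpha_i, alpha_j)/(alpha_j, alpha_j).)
A_4 (sl(5)) + D_6 (so(12))

The diagram associated to this matrix has two connected components: the simple roots {alpha_3, alpha_5, alpha_6, alpha_8} form a chain of 4 nodes with single edges (A_4), and {alpha_1, alpha_2, alpha_4, alpha_7, alpha_9, alpha_10} form a chain of 4 nodes with a fork of two nodes at one end (D_6). A semisimple Lie algebra decomposes uniquely as the direct sum of simple ideals, one per connected component of its Dynkin diagram, so g ≅ A_4 ⊕ D_6 (dimension 24 + 66 = 90).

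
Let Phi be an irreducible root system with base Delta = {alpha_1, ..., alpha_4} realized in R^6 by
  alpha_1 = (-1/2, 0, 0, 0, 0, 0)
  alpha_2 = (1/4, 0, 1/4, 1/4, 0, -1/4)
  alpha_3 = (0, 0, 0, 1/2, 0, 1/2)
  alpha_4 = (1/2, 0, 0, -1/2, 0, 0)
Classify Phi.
Compute the Cartan integers a_ij = 2(alpha_i, alpha_j)/(alpha_j, alpha_j); the resulting 4x4 Cartan matrix is
[[2, -1, 0, -1], [-1, 2, 0, 0], [0, 0, 2, -1], [-2, 0, -1, 2]].
The roots have two lengths (squared-length ratio 2:1); the short ones are alpha_{1,2}. The associated Dynkin diagram is a chain of 4 nodes with a double edge between the middle two (F_4), so the type is F_4.

F_4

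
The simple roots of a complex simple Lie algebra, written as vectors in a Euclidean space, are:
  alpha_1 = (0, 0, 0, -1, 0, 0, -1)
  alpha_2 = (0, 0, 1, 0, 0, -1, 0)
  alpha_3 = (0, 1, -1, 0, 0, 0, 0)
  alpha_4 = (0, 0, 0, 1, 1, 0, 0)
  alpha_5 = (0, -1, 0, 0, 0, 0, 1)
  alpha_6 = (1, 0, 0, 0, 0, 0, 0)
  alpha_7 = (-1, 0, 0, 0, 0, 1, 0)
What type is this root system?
Compute the Cartan integers a_ij = 2(alpha_i, alpha_j)/(alpha_j, alpha_j); the resulting 7x7 Cartan matrix is
[[2, 0, 0, -1, -1, 0, 0], [0, 2, -1, 0, 0, 0, -1], [0, -1, 2, 0, -1, 0, 0], [-1, 0, 0, 2, 0, 0, 0], [-1, 0, -1, 0, 2, 0, 0], [0, 0, 0, 0, 0, 2, -1], [0, -1, 0, 0, 0, -2, 2]].
The roots have two lengths (squared-length ratio 2:1); the short ones are alpha_{6}. The associated Dynkin diagram is a chain of 7 nodes with a double edge at one end; the terminal node there is the unique short simple root (B_7), so the type is B_7 (the algebra so(15)).

B_7 (so(15))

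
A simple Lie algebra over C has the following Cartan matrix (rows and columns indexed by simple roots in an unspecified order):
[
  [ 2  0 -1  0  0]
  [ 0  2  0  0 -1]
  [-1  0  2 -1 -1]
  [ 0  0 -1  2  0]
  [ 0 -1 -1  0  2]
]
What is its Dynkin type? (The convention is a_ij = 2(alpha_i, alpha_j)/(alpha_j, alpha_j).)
type D_5

The matrix has rank 5 with 2's on the diagonal. Reading the off-diagonal entries as Dynkin edges (a single edge where a_ij = a_ji = -1; a double or triple edge where a_ij * a_ji = 2 or 3), the diagram is a chain of 3 nodes with a fork of two nodes at one end (D_5). One simple-root ordering that puts it in standard form is (alpha_2, alpha_5, alpha_3, alpha_4, alpha_1). So the algebra is type D_5, i.e. so(10).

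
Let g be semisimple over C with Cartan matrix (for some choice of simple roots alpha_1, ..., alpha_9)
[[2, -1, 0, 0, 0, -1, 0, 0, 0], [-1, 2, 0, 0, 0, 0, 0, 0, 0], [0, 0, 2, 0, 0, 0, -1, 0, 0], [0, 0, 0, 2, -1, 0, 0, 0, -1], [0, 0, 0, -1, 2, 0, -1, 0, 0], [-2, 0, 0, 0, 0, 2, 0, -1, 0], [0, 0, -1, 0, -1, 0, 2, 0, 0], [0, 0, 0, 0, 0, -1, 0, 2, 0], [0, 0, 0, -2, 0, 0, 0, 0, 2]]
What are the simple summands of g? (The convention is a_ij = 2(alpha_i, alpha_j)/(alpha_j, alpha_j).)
C_5 (sp(10)) ⊕ F_4

The diagram associated to this matrix has two connected components: the simple roots {alpha_3, alpha_4, alpha_5, alpha_7, alpha_9} form a chain of 5 nodes with a double edge at one end; the terminal node there is the unique long simple root (C_5), and {alpha_1, alpha_2, alpha_6, alpha_8} form a chain of 4 nodes with a double edge between the middle two (F_4). A semisimple Lie algebra decomposes uniquely as the direct sum of simple ideals, one per connected component of its Dynkin diagram, so g ≅ C_5 ⊕ F_4 (dimension 55 + 52 = 107).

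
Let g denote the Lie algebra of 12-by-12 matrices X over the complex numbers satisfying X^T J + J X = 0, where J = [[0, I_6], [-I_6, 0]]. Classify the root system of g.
This is sp(12), which has dimension 12(12+1)/2 = 78 and rank 12/2 = 6. In the classification of classical Lie algebras, the symplectic algebra sp(2n) has type C_n; here n = 6, so the Dynkin diagram is a chain of 6 nodes with a double edge at one end; the terminal node there is the unique long simple root (C_6). Hence the type is C_6.

C_6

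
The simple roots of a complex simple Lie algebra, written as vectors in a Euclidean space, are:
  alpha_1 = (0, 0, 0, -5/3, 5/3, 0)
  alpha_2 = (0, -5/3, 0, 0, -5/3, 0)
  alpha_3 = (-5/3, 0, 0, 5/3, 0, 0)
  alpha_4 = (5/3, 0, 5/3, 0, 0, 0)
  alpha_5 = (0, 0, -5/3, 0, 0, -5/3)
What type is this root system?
Compute the Cartan integers a_ij = 2(alpha_i, alpha_j)/(alpha_j, alpha_j); the resulting 5x5 Cartan matrix is
[[2, -1, -1, 0, 0], [-1, 2, 0, 0, 0], [-1, 0, 2, -1, 0], [0, 0, -1, 2, -1], [0, 0, 0, -1, 2]].
All simple roots have the same length, so the diagram is simply laced. The associated Dynkin diagram is a chain of 5 nodes with single edges (A_5), so the type is A_5 (the algebra sl(6)).

type A_5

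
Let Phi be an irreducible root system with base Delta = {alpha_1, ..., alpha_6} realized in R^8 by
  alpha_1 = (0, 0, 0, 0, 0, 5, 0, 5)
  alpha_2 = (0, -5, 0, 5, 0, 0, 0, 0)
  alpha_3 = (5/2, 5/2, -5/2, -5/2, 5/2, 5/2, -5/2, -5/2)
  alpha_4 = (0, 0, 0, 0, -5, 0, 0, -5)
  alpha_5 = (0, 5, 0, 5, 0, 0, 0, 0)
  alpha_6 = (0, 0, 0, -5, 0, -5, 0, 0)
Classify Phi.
E_6

Compute the Cartan integers a_ij = 2(alpha_i, alpha_j)/(alpha_j, alpha_j); the resulting 6x6 Cartan matrix is
[[2, 0, 0, -1, 0, -1], [0, 2, -1, 0, 0, -1], [0, -1, 2, 0, 0, 0], [-1, 0, 0, 2, 0, 0], [0, 0, 0, 0, 2, -1], [-1, -1, 0, 0, -1, 2]].
All simple roots have the same length, so the diagram is simply laced. The associated Dynkin diagram is a chain of 5 nodes with one extra node attached to the third node from one end (E_6), so the type is E_6.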